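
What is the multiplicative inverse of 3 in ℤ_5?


Use the extended Euclidean algorithm to write 1 = 3·s + 5·t; then s mod 5 is the inverse.
Euclidean algorithm:
  3 = 0·5 + 3
  5 = 1·3 + 2
  3 = 1·2 + 1
  2 = 2·1 + 0
gcd(3,5) = 1
Back-substitution gives: 3·(2) + 5·(-1) = 1
So 3⁻¹ ≡ 2 ≡ 2 (mod 5)
Check: 3 × 2 = 6 ≡ 1 (mod 5) ✓

3⁻¹ ≡ 2 (mod 5)


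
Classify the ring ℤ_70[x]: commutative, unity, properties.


ℤ_70 has zero divisors (2·35 ≡ 0), and these lift to constant zero divisors in ℤ_70[x]; so not an integral domain
Commutative: Yes
Integral domain: No
Has unity: Yes

ℤ_70[x]: Commutative=Yes, Unity=Yes


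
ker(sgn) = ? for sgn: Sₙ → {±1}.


Kernel = preimage of identity
ker(sgn) = even permutations = Aₙ

ker(sgn) = Aₙ


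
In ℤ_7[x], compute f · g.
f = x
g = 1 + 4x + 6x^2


Expand and collect like terms; reduce coefficients mod 7:
x^0: 0·1 = 0 ≡ 0 (mod 7)
x^1: 0·4 + 1·1 = 1 ≡ 1 (mod 7)
x^2: 0·6 + 1·4 = 4 ≡ 4 (mod 7)
x^3: 1·6 = 6 ≡ 6 (mod 7)
Result: x + 4x^2 + 6x^3

f · g = x + 4x^2 + 6x^3


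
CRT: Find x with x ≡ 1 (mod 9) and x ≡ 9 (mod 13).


m₁ = 9, m₂ = 13, gcd = 1, so CRT applies. M = m₁·m₂ = 117
Let M₁ = M/m₁ = 13, M₂ = M/m₂ = 9
Find y₁ ≡ M₁⁻¹ (mod m₁): 13⁻¹ ≡ 7 (mod 9)
Find y₂ ≡ M₂⁻¹ (mod m₂): 9⁻¹ ≡ 3 (mod 13)
x = a₁·M₁·y₁ + a₂·M₂·y₂ = 1·13·7 + 9·9·3 = 334
Reduce mod 117: x ≡ 100
Check: 100 mod 9 = 1 ✓, 100 mod 13 = 9 ✓

x ≡ 100 (mod 117)


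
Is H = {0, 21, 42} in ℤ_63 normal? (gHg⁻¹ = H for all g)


H = {0, 21, 42} in ℤ_63
ℤ_63 is abelian; every subgroup of an abelian group is normal

Yes, normal subgroup


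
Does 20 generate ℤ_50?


g generates ℤ_n iff gcd(g, n) = 1
gcd(20, 50) = 10
Since gcd = 10 ≠ 1, ⟨20⟩ has order 5 < 50, so 20 is not a generator.

No, 20 does not generate ℤ_50


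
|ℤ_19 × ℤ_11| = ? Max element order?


|ℤ_19 × ℤ_11| = 19 × 11 = 209
Max element order = lcm(19,11) = 209
Cyclic? Yes (gcd=1)

|ℤ_19×ℤ_11| = 209, max element order = 209


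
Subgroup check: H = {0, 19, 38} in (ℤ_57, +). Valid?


Subgroup test for H = {0, 19, 38} in (ℤ_57, +):
(1) 0 ∈ H? Yes
(2) Closure: for all a,b ∈ H, (a+b) mod 57 ∈ H? Yes
(3) Inverses: for all a ∈ H, -a mod 57 ∈ H? Yes

Yes, H is a subgroup of ℤ_57


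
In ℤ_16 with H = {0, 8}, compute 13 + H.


13 + H = {13 + h (mod 16) : h ∈ H}
13+0=13, 13+8=5
13 + H = {5, 13} = 5 + H

13 + H = {5, 13}


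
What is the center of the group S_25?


Z(G) = {g ∈ G | gx = xg for all x ∈ G}
S_n is non-abelian for n ≥ 3; Z(S_25) is trivial

Z(S_25) = {e}


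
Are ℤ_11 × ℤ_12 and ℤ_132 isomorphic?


Comparing ℤ_11 × ℤ_12 and ℤ_132:
gcd(11,12) = 1, so ℤ_11 × ℤ_12 ≅ ℤ_132 (CRT)

Yes, ℤ_11 × ℤ_12 ≅ ℤ_132


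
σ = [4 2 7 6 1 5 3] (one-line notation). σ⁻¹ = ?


To find σ⁻¹, swap domain and range:
σ(1) = 4 → σ⁻¹(4) = 1
σ(2) = 2 → σ⁻¹(2) = 2
σ(3) = 7 → σ⁻¹(7) = 3
σ(4) = 6 → σ⁻¹(6) = 4
σ(5) = 1 → σ⁻¹(1) = 5
σ(6) = 5 → σ⁻¹(5) = 6
σ(7) = 3 → σ⁻¹(3) = 7

σ⁻¹ = [5 2 7 1 6 4 3]


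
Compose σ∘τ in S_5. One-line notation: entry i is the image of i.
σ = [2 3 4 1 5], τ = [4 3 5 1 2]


σ∘τ: apply τ first, then σ
1 →τ 4 →σ 1
2 →τ 3 →σ 4
3 →τ 5 →σ 5
4 →τ 1 →σ 2
5 →τ 2 →σ 3

σ∘τ = [1 4 5 2 3]


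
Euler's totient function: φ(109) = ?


Factor n: 109 = 109
φ(n) = n · ∏(1 - 1/p) over distinct primes p | n
φ(109) = 109 · (1 - 1/109) = 108

φ(109) = 108


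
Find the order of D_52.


|D_n| = 2n (n rotations and n reflections)
|D_52| = 2×52 = 104

|D_52| = 104


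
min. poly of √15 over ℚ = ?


√15 satisfies x² - 15 = 0, irreducible over ℚ since 15 is squarefree

Minimal polynomial: x² - 15


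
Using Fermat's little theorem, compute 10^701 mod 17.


Fermat's little theorem: if p is prime and gcd(a,p)=1, then a^(p-1) ≡ 1 (mod p)
p = 17 is prime, gcd(10,17) = 1
Reduce exponent: 701 mod 16 = 13
So 10^701 ≡ 10^13 (mod 17)
10^13 mod 17 = 11

10^701 ≡ 11 (mod 17)


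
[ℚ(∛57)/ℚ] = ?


∛57 has minimal polynomial x³ - 57 (irreducible over ℚ since 57 is not a perfect cube)

[ℚ(∛57)/ℚ] = 3


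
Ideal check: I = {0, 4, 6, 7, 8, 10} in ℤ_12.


Check ideal conditions for I = {0, 4, 6, 7, 8, 10} in ℤ_12:
(1) I is an additive subgroup? No
(2) For r ∈ ℤ_12 and a ∈ I: r·a ∈ I? No  [counterexample: r=2, a=7, r·a mod 12 = 2 ∉ I]

No, I is not an ideal of ℤ_12


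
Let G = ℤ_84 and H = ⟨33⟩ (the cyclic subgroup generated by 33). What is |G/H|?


|⟨33⟩| = n / gcd(33, 84) = 84 / 3 = 28
H is normal (ℤ_84 is abelian).
|G/H| = |G| / |H| = 84 / 28 = 3

|G/H| = 3


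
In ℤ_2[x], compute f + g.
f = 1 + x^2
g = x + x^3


Add coefficients mod 2:
x^0: 1 + 0 = 1 (mod 2)
x^1: 0 + 1 = 1 (mod 2)
x^2: 1 + 0 = 1 (mod 2)
x^3: 0 + 1 = 1 (mod 2)
Result: 1 + x + x^2 + x^3

f + g = 1 + x + x^2 + x^3


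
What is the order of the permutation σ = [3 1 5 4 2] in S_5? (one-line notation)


Cycle decomposition: (1 3 5 2)
Cycle lengths: 4
Order = lcm(4) = 4

ord(σ) = 4


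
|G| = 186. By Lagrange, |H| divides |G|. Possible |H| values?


Lagrange's theorem: |H| divides |G|
|G| = 186
Divisors of 186: 1, 2, 3, 6, 31, 62, 93, 186

Possible subgroup orders: {1, 2, 3, 6, 31, 62, 93, 186}


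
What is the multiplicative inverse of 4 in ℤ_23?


Use the extended Euclidean algorithm to write 1 = 4·s + 23·t; then s mod 23 is the inverse.
Euclidean algorithm:
  4 = 0·23 + 4
  23 = 5·4 + 3
  4 = 1·3 + 1
  3 = 3·1 + 0
gcd(4,23) = 1
Back-substitution gives: 4·(6) + 23·(-1) = 1
So 4⁻¹ ≡ 6 ≡ 6 (mod 23)
Check: 4 × 6 = 24 ≡ 1 (mod 23) ✓

4⁻¹ ≡ 6 (mod 23)


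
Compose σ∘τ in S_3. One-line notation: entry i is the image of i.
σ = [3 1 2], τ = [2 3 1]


σ∘τ: apply τ first, then σ
1 →τ 2 →σ 1
2 →τ 3 →σ 2
3 →τ 1 →σ 3

σ∘τ = [1 2 3]


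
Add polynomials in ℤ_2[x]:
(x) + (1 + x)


Add coefficients mod 2:
x^0: 0 + 1 = 1 (mod 2)
x^1: 1 + 1 = 0 (mod 2)
Result: 1

f + g = 1


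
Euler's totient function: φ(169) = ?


Factor n: 169 = 13^2
φ(n) = n · ∏(1 - 1/p) over distinct primes p | n
φ(169) = 169 · (1 - 1/13) = 156

φ(169) = 156


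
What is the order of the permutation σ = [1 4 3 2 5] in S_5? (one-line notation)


Cycle decomposition: (2 4)
Cycle lengths: 2
Order = lcm(2) = 2

ord(σ) = 2


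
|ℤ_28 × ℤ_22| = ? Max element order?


|ℤ_28 × ℤ_22| = 28 × 22 = 616
Max element order = lcm(28,22) = 308
Cyclic? No (gcd=2)

|ℤ_28×ℤ_22| = 616, max element order = 308


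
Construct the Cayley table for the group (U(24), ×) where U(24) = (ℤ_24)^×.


Elements: {1, 5, 7, 11, 13, 17, 19, 23}
Operation: multiplication mod 24
Entry (a, b) = (a × b) mod 24

Cayley table:
   |  1 |  5 |  7 | 11 | 13 | 17 | 19 | 23
 1 |  1 |  5 |  7 | 11 | 13 | 17 | 19 | 23
 5 |  5 |  1 | 11 |  7 | 17 | 13 | 23 | 19
 7 |  7 | 11 |  1 |  5 | 19 | 23 | 13 | 17
11 | 11 |  7 |  5 |  1 | 23 | 19 | 17 | 13
13 | 13 | 17 | 19 | 23 |  1 |  5 |  7 | 11
17 | 17 | 13 | 23 | 19 |  5 |  1 | 11 |  7
19 | 19 | 23 | 13 | 17 |  7 | 11 |  1 |  5
23 | 23 | 19 | 17 | 13 | 11 |  7 |  5 |  1


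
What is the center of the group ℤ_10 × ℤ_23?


Z(G) = {g ∈ G | gx = xg for all x ∈ G}
Direct product of abelian groups is abelian, so Z(G) = G

Z(ℤ_10 × ℤ_23) = ℤ_10 × ℤ_23


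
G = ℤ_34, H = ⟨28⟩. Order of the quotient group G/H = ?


|⟨28⟩| = n / gcd(28, 34) = 34 / 2 = 17
H is normal (ℤ_34 is abelian).
|G/H| = |G| / |H| = 34 / 17 = 2

|G/H| = 2


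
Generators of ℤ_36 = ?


g generates ℤ_n iff gcd(g,n) = 1
Prime factors of 36: 2, 3
Generators are g ∈ {1,...,35} not divisible by any of these primes.
Generators: {1, 5, 7, 11, 13, 17, 19, 23, 25, 29, 31, 35}
Number of generators = φ(36) = 12

Generators of ℤ_36 = {1, 5, 7, 11, 13, 17, 19, 23, 25, 29, 31, 35}


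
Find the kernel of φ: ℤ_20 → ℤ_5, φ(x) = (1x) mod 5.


Kernel = preimage of identity
ker(φ) = {x ∈ ℤ_20 : 1x ≡ 0 (mod 5)}. Since 5 | 20, φ is well-defined. The kernel is the cyclic subgroup ⟨5⟩ of ℤ_20 (order 4), i.e. {0, 5, 10, 15}

ker(φ) = {0, 5, 10, 15}


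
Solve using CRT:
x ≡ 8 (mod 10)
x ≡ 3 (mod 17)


m₁ = 10, m₂ = 17, gcd = 1, so CRT applies. M = m₁·m₂ = 170
Let M₁ = M/m₁ = 17, M₂ = M/m₂ = 10
Find y₁ ≡ M₁⁻¹ (mod m₁): 17⁻¹ ≡ 3 (mod 10)
Find y₂ ≡ M₂⁻¹ (mod m₂): 10⁻¹ ≡ 12 (mod 17)
x = a₁·M₁·y₁ + a₂·M₂·y₂ = 8·17·3 + 3·10·12 = 768
Reduce mod 170: x ≡ 88
Check: 88 mod 10 = 8 ✓, 88 mod 17 = 3 ✓

x ≡ 88 (mod 170)


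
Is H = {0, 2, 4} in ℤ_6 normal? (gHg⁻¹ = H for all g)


H = {0, 2, 4} in ℤ_6
ℤ_6 is abelian; every subgroup of an abelian group is normal

Yes, normal subgroup


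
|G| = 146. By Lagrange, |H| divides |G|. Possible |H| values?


Lagrange's theorem: |H| divides |G|
|G| = 146
Divisors of 146: 1, 2, 73, 146

Possible subgroup orders: {1, 2, 73, 146}


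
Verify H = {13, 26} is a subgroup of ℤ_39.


Subgroup test for H = {13, 26} in (ℤ_39, +):
(1) 0 ∈ H? No
(2) Closure: for all a,b ∈ H, (a+b) mod 39 ∈ H? No  [counterexample: 13 + 26 = 0 ∉ H]
(3) Inverses: for all a ∈ H, -a mod 39 ∈ H? Yes

No, H is not a subgroup of ℤ_39


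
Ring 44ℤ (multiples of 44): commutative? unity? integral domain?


44ℤ is a commutative ring under +,× but has no multiplicative identity (1 ∉ 44ℤ); it has no zero divisors, but without unity it is not an integral domain
Commutative: Yes
Integral domain: No
Has unity: No

44ℤ (multiples of 44): Commutative=Yes, Unity=No


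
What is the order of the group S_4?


|S_n| = n! (number of permutations of n symbols)
|S_4| = 4! = 24

|S_4| = 24


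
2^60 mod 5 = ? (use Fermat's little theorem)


Fermat's little theorem: if p is prime and gcd(a,p)=1, then a^(p-1) ≡ 1 (mod p)
p = 5 is prime, gcd(2,5) = 1
Reduce exponent: 60 mod 4 = 0
So 2^60 ≡ 2^0 (mod 5)
2^0 = 1

2^60 ≡ 1 (mod 5)


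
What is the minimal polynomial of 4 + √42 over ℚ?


Let α = 4 + √42. Then α - 4 = √42, so (α - 4)² = 42, giving α² - 8α - 26 = 0. Degree 2 and α ∉ ℚ, so this is the minimal polynomial.

Minimal polynomial: x² - 8x - 26


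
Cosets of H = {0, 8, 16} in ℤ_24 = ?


H = {0, 8, 16}, |H| = 3
Number of cosets = |G|/|H| = 24/3 = 8
0 + H = {0, 8, 16}
1 + H = {1, 9, 17}
2 + H = {2, 10, 18}
3 + H = {3, 11, 19}
4 + H = {4, 12, 20}
5 + H = {5, 13, 21}
6 + H = {6, 14, 22}
7 + H = {7, 15, 23}

Cosets: 0+H={0,8,16}; 1+H={1,9,17}; 2+H={2,10,18}; 3+H={3,11,19}; 4+H={4,12,20}; 5+H={5,13,21}; 6+H={6,14,22}; 7+H={7,15,23}


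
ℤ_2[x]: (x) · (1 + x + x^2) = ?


Expand and collect like terms; reduce coefficients mod 2:
x^0: 0·1 = 0 ≡ 0 (mod 2)
x^1: 0·1 + 1·1 = 1 ≡ 1 (mod 2)
x^2: 0·1 + 1·1 = 1 ≡ 1 (mod 2)
x^3: 1·1 = 1 ≡ 1 (mod 2)
Result: x + x^2 + x^3

f · g = x + x^2 + x^3


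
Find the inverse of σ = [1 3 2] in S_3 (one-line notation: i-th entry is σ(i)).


To find σ⁻¹, swap domain and range:
σ(1) = 1 → σ⁻¹(1) = 1
σ(2) = 3 → σ⁻¹(3) = 2
σ(3) = 2 → σ⁻¹(2) = 3

σ⁻¹ = [1 3 2]


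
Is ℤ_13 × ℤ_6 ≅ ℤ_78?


Comparing ℤ_13 × ℤ_6 and ℤ_78:
gcd(13,6) = 1, so ℤ_13 × ℤ_6 ≅ ℤ_78 (CRT)

Yes, ℤ_13 × ℤ_6 ≅ ℤ_78


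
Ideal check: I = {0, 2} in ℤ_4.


Check ideal conditions for I = {0, 2} in ℤ_4:
(1) I is an additive subgroup? Yes
(2) For r ∈ ℤ_4 and a ∈ I: r·a ∈ I? Yes

Yes, I is an ideal of ℤ_4


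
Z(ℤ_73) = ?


Z(G) = {g ∈ G | gx = xg for all x ∈ G}
ℤ_73 is abelian, so Z(G) = G

Z(ℤ_73) = ℤ_73


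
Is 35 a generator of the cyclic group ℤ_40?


g generates ℤ_n iff gcd(g, n) = 1
gcd(35, 40) = 5
Since gcd = 5 ≠ 1, ⟨35⟩ has order 8 < 40, so 35 is not a generator.

No, 35 does not generate ℤ_40


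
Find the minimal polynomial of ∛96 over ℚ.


∛96 satisfies x³ - 96 = 0, irreducible over ℚ (no rational root; 96 is not a perfect cube)

Minimal polynomial: x³ - 96


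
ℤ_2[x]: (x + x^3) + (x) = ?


Add coefficients mod 2:
x^0: 0 + 0 = 0 (mod 2)
x^1: 1 + 1 = 0 (mod 2)
x^2: 0 + 0 = 0 (mod 2)
x^3: 1 + 0 = 1 (mod 2)
Result: x^3

f + g = x^3


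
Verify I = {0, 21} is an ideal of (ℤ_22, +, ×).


Check ideal conditions for I = {0, 21} in ℤ_22:
(1) I is an additive subgroup? No
(2) For r ∈ ℤ_22 and a ∈ I: r·a ∈ I? No  [counterexample: r=2, a=21, r·a mod 22 = 20 ∉ I]

No, I is not an ideal of ℤ_22


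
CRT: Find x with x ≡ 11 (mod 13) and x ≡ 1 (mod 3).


m₁ = 13, m₂ = 3, gcd = 1, so CRT applies. M = m₁·m₂ = 39
Let M₁ = M/m₁ = 3, M₂ = M/m₂ = 13
Find y₁ ≡ M₁⁻¹ (mod m₁): 3⁻¹ ≡ 9 (mod 13)
Find y₂ ≡ M₂⁻¹ (mod m₂): 13⁻¹ ≡ 1 (mod 3)
x = a₁·M₁·y₁ + a₂·M₂·y₂ = 11·3·9 + 1·13·1 = 310
Reduce mod 39: x ≡ 37
Check: 37 mod 13 = 11 ✓, 37 mod 3 = 1 ✓

x ≡ 37 (mod 39)


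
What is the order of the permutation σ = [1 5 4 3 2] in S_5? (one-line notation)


Cycle decomposition: (2 5) (3 4)
Cycle lengths: 2, 2
Order = lcm(2, 2) = 2

ord(σ) = 2


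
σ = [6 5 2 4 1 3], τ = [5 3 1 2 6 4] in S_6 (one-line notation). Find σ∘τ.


σ∘τ: apply τ first, then σ
1 →τ 5 →σ 1
2 →τ 3 →σ 2
3 →τ 1 →σ 6
4 →τ 2 →σ 5
5 →τ 6 →σ 3
6 →τ 4 →σ 4

σ∘τ = [1 2 6 5 3 4]


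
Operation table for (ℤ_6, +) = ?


Elements: {0, 1, 2, 3, 4, 5}
Operation: addition mod 6
Entry (a, b) = (a + b) mod 6

Cayley table:
  | 0 | 1 | 2 | 3 | 4 | 5
0 | 0 | 1 | 2 | 3 | 4 | 5
1 | 1 | 2 | 3 | 4 | 5 | 0
2 | 2 | 3 | 4 | 5 | 0 | 1
3 | 3 | 4 | 5 | 0 | 1 | 2
4 | 4 | 5 | 0 | 1 | 2 | 3
5 | 5 | 0 | 1 | 2 | 3 | 4


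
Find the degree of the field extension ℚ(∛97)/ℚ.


∛97 has minimal polynomial x³ - 97 (irreducible over ℚ since 97 is not a perfect cube)

[ℚ(∛97)/ℚ] = 3


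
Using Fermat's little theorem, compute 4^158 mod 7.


Fermat's little theorem: if p is prime and gcd(a,p)=1, then a^(p-1) ≡ 1 (mod p)
p = 7 is prime, gcd(4,7) = 1
Reduce exponent: 158 mod 6 = 2
So 4^158 ≡ 4^2 (mod 7)
4^2 mod 7 = 2

4^158 ≡ 2 (mod 7)


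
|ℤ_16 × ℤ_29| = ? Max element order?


|ℤ_16 × ℤ_29| = 16 × 29 = 464
Max element order = lcm(16,29) = 464
Cyclic? Yes (gcd=1)

|ℤ_16×ℤ_29| = 464, max element order = 464


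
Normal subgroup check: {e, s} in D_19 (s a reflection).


H = {e, s} in D_19 (s a reflection)
r·s·r⁻¹ = sr⁻² ≠ s for n ≥ 3, so {e, s} is not closed under conjugation

No, not a normal subgroup


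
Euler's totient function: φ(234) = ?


Factor n: 234 = 2 × 3^2 × 13
φ(n) = n · ∏(1 - 1/p) over distinct primes p | n
φ(234) = 234 · (1 - 1/2) · (1 - 1/3) · (1 - 1/13) = 72

φ(234) = 72


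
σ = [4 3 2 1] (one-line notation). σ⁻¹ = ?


To find σ⁻¹, swap domain and range:
σ(1) = 4 → σ⁻¹(4) = 1
σ(2) = 3 → σ⁻¹(3) = 2
σ(3) = 2 → σ⁻¹(2) = 3
σ(4) = 1 → σ⁻¹(1) = 4

σ⁻¹ = [4 3 2 1]


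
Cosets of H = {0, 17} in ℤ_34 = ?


H = {0, 17}, |H| = 2
Number of cosets = |G|/|H| = 34/2 = 17
0 + H = {0, 17}
1 + H = {1, 18}
2 + H = {2, 19}
3 + H = {3, 20}
4 + H = {4, 21}
5 + H = {5, 22}
6 + H = {6, 23}
7 + H = {7, 24}
8 + H = {8, 25}
9 + H = {9, 26}
10 + H = {10, 27}
11 + H = {11, 28}
12 + H = {12, 29}
13 + H = {13, 30}
14 + H = {14, 31}
15 + H = {15, 32}
16 + H = {16, 33}

Cosets: 0+H={0,17}; 1+H={1,18}; 2+H={2,19}; 3+H={3,20}; 4+H={4,21}; 5+H={5,22}; 6+H={6,23}; 7+H={7,24}; 8+H={8,25}; 9+H={9,26}; 10+H={10,27}; 11+H={11,28}; 12+H={12,29}; 13+H={13,30}; 14+H={14,31}; 15+H={15,32}; 16+H={16,33}


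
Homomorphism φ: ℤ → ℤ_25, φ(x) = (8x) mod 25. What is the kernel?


Kernel = preimage of identity
ker(φ) = {x ∈ ℤ : 8x ≡ 0 (mod 25)}. gcd(8,25) = 1, so 8x ≡ 0 (mod 25) ⟺ x ≡ 0 (mod 25/1 = 25). Hence ker(φ) = 25ℤ

ker(φ) = 25ℤ


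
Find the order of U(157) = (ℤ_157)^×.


U(n) is the group of units mod n; |U(n)| = φ(n)
|U(157)| = φ(157) = 156

|U(157) = (ℤ_157)^×| = 156


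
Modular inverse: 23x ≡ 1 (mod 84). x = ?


Use the extended Euclidean algorithm to write 1 = 23·s + 84·t; then s mod 84 is the inverse.
Euclidean algorithm:
  23 = 0·84 + 23
  84 = 3·23 + 15
  23 = 1·15 + 8
  15 = 1·8 + 7
  8 = 1·7 + 1
  7 = 7·1 + 0
gcd(23,84) = 1
Back-substitution gives: 23·(11) + 84·(-3) = 1
So 23⁻¹ ≡ 11 ≡ 11 (mod 84)
Check: 23 × 11 = 253 ≡ 1 (mod 84) ✓

23⁻¹ ≡ 11 (mod 84)


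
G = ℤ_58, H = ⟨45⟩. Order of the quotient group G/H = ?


|⟨45⟩| = n / gcd(45, 58) = 58 / 1 = 58
H is normal (ℤ_58 is abelian).
|G/H| = |G| / |H| = 58 / 58 = 1

|G/H| = 1


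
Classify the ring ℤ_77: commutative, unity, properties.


ℤ_77 is a commutative ring with unity 1; 77 = 7×11 is composite, so 7·11 ≡ 0 gives zero divisors (not an integral domain)
Commutative: Yes
Integral domain: No
Has unity: Yes

ℤ_77: Commutative=Yes, Unity=Yes


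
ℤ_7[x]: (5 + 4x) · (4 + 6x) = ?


Expand and collect like terms; reduce coefficients mod 7:
x^0: 5·4 = 20 ≡ 6 (mod 7)
x^1: 5·6 + 4·4 = 46 ≡ 4 (mod 7)
x^2: 4·6 = 24 ≡ 3 (mod 7)
Result: 6 + 4x + 3x^2

f · g = 6 + 4x + 3x^2


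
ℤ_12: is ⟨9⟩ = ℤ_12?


g generates ℤ_n iff gcd(g, n) = 1
gcd(9, 12) = 3
Since gcd = 3 ≠ 1, ⟨9⟩ has order 4 < 12, so 9 is not a generator.

No, 9 does not generate ℤ_12


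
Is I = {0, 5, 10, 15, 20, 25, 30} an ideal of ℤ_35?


Check ideal conditions for I = {0, 5, 10, 15, 20, 25, 30} in ℤ_35:
(1) I is an additive subgroup? Yes
(2) For r ∈ ℤ_35 and a ∈ I: r·a ∈ I? Yes

Yes, I is an ideal of ℤ_35


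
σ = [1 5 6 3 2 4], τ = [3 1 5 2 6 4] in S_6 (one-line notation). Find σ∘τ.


σ∘τ: apply τ first, then σ
1 →τ 3 →σ 6
2 →τ 1 →σ 1
3 →τ 5 →σ 2
4 →τ 2 →σ 5
5 →τ 6 →σ 4
6 →τ 4 →σ 3

σ∘τ = [6 1 2 5 4 3]


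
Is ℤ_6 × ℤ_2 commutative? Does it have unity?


Direct product ring; commutative with unity (1,1); but (1,0)·(0,1) = (0,0) gives zero divisors, so not an integral domain
Commutative: Yes
Integral domain: No
Has unity: Yes

ℤ_6 × ℤ_2: Commutative=Yes, Unity=Yes


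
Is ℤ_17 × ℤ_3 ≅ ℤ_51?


Comparing ℤ_17 × ℤ_3 and ℤ_51:
gcd(17,3) = 1, so ℤ_17 × ℤ_3 ≅ ℤ_51 (CRT)

Yes, ℤ_17 × ℤ_3 ≅ ℤ_51


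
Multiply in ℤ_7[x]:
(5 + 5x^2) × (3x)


Expand and collect like terms; reduce coefficients mod 7:
x^0: 5·0 = 0 ≡ 0 (mod 7)
x^1: 5·3 + 0·0 = 15 ≡ 1 (mod 7)
x^2: 0·3 + 5·0 = 0 ≡ 0 (mod 7)
x^3: 5·3 = 15 ≡ 1 (mod 7)
Result: x + x^3

f · g = x + x^3


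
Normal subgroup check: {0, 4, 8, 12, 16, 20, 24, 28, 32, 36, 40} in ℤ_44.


H = {0, 4, 8, 12, 16, 20, 24, 28, 32, 36, 40} in ℤ_44
ℤ_44 is abelian; every subgroup of an abelian group is normal

Yes, normal subgroup


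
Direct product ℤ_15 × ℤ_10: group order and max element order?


|ℤ_15 × ℤ_10| = 15 × 10 = 150
Max element order = lcm(15,10) = 30
Cyclic? No (gcd=5)

|ℤ_15×ℤ_10| = 150, max element order = 30


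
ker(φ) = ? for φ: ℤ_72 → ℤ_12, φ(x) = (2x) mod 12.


Kernel = preimage of identity
ker(φ) = {x ∈ ℤ_72 : 2x ≡ 0 (mod 12)}. Since 12 | 72, φ is well-defined. The kernel is the cyclic subgroup ⟨6⟩ of ℤ_72 (order 12), i.e. {0, 6, 12, 18, 24, 30, 36, 42, 48, 54, 60, 66}

ker(φ) = {0, 6, 12, 18, 24, 30, 36, 42, 48, 54, 60, 66}


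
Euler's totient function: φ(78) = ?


Factor n: 78 = 2 × 3 × 13
φ(n) = n · ∏(1 - 1/p) over distinct primes p | n
φ(78) = 78 · (1 - 1/2) · (1 - 1/3) · (1 - 1/13) = 24

φ(78) = 24


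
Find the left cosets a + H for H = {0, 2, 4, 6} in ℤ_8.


H = {0, 2, 4, 6}, |H| = 4
Number of cosets = |G|/|H| = 8/4 = 2
0 + H = {0, 2, 4, 6}
1 + H = {1, 3, 5, 7}

Cosets: 0+H={0,2,4,6}; 1+H={1,3,5,7}


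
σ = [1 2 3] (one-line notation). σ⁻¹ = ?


To find σ⁻¹, swap domain and range:
σ(1) = 1 → σ⁻¹(1) = 1
σ(2) = 2 → σ⁻¹(2) = 2
σ(3) = 3 → σ⁻¹(3) = 3

σ⁻¹ = [1 2 3]


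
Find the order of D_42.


|D_n| = 2n (n rotations and n reflections)
|D_42| = 2×42 = 84

|D_42| = 84


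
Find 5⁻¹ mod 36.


Use the extended Euclidean algorithm to write 1 = 5·s + 36·t; then s mod 36 is the inverse.
Euclidean algorithm:
  5 = 0·36 + 5
  36 = 7·5 + 1
  5 = 5·1 + 0
gcd(5,36) = 1
Back-substitution gives: 5·(-7) + 36·(1) = 1
So 5⁻¹ ≡ -7 ≡ 29 (mod 36)
Check: 5 × 29 = 145 ≡ 1 (mod 36) ✓

5⁻¹ ≡ 29 (mod 36)


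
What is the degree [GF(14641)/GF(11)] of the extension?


GF(14641) = GF(11^4), so the extension degree is 4

[GF(14641)/GF(11)] = 4


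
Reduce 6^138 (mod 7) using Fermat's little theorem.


Fermat's little theorem: if p is prime and gcd(a,p)=1, then a^(p-1) ≡ 1 (mod p)
p = 7 is prime, gcd(6,7) = 1
Reduce exponent: 138 mod 6 = 0
So 6^138 ≡ 6^0 (mod 7)
6^0 = 1

6^138 ≡ 1 (mod 7)


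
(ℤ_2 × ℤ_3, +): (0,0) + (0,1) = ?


Operation: componentwise addition mod (2, 3)
(0,0) + (0,1) = ((a₁+b₁) mod 2, (a₂+b₂) mod 3) with a = (0,0), b = (0,1)

(0,0) + (0,1) = (0,1)


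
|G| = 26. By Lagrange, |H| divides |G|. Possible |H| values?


Lagrange's theorem: |H| divides |G|
|G| = 26
Divisors of 26: 1, 2, 13, 26

Possible subgroup orders: {1, 2, 13, 26}


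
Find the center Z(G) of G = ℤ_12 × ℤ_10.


Z(G) = {g ∈ G | gx = xg for all x ∈ G}
Direct product of abelian groups is abelian, so Z(G) = G

Z(ℤ_12 × ℤ_10) = ℤ_12 × ℤ_10


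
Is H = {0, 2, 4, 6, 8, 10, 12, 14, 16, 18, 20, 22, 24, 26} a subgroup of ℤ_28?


Subgroup test for H = {0, 2, 4, 6, 8, 10, 12, 14, 16, 18, 20, 22, 24, 26} in (ℤ_28, +):
(1) 0 ∈ H? Yes
(2) Closure: for all a,b ∈ H, (a+b) mod 28 ∈ H? Yes
(3) Inverses: for all a ∈ H, -a mod 28 ∈ H? Yes

Yes, H is a subgroup of ℤ_28


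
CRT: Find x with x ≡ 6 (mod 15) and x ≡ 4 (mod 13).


m₁ = 15, m₂ = 13, gcd = 1, so CRT applies. M = m₁·m₂ = 195
Let M₁ = M/m₁ = 13, M₂ = M/m₂ = 15
Find y₁ ≡ M₁⁻¹ (mod m₁): 13⁻¹ ≡ 7 (mod 15)
Find y₂ ≡ M₂⁻¹ (mod m₂): 15⁻¹ ≡ 7 (mod 13)
x = a₁·M₁·y₁ + a₂·M₂·y₂ = 6·13·7 + 4·15·7 = 966
Reduce mod 195: x ≡ 186
Check: 186 mod 15 = 6 ✓, 186 mod 13 = 4 ✓

x ≡ 186 (mod 195)


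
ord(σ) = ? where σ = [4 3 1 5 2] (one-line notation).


Cycle decomposition: (1 4 5 2 3)
Cycle lengths: 5
Order = lcm(5) = 5

ord(σ) = 5


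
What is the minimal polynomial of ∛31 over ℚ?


∛31 satisfies x³ - 31 = 0, irreducible over ℚ (no rational root; 31 is not a perfect cube)

Minimal polynomial: x³ - 31


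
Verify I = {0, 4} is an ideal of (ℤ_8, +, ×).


Check ideal conditions for I = {0, 4} in ℤ_8:
(1) I is an additive subgroup? Yes
(2) For r ∈ ℤ_8 and a ∈ I: r·a ∈ I? Yes

Yes, I is an ideal of ℤ_8


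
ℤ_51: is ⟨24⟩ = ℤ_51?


g generates ℤ_n iff gcd(g, n) = 1
gcd(24, 51) = 3
Since gcd = 3 ≠ 1, ⟨24⟩ has order 17 < 51, so 24 is not a generator.

No, 24 does not generate ℤ_51


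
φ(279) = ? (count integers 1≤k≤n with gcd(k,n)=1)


Factor n: 279 = 3^2 × 31
φ(n) = n · ∏(1 - 1/p) over distinct primes p | n
φ(279) = 279 · (1 - 1/3) · (1 - 1/31) = 180

φ(279) = 180


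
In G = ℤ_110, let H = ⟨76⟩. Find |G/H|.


|⟨76⟩| = n / gcd(76, 110) = 110 / 2 = 55
H is normal (ℤ_110 is abelian).
|G/H| = |G| / |H| = 110 / 55 = 2

|G/H| = 2


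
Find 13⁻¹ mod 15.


Use the extended Euclidean algorithm to write 1 = 13·s + 15·t; then s mod 15 is the inverse.
Euclidean algorithm:
  13 = 0·15 + 13
  15 = 1·13 + 2
  13 = 6·2 + 1
  2 = 2·1 + 0
gcd(13,15) = 1
Back-substitution gives: 13·(7) + 15·(-6) = 1
So 13⁻¹ ≡ 7 ≡ 7 (mod 15)
Check: 13 × 7 = 91 ≡ 1 (mod 15) ✓

13⁻¹ ≡ 7 (mod 15)


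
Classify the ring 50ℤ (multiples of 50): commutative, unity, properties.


50ℤ is a commutative ring under +,× but has no multiplicative identity (1 ∉ 50ℤ); it has no zero divisors, but without unity it is not an integral domain
Commutative: Yes
Integral domain: No
Has unity: No

50ℤ (multiples of 50): Commutative=Yes, Unity=No


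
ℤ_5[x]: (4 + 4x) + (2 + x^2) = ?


Add coefficients mod 5:
x^0: 4 + 2 = 1 (mod 5)
x^1: 4 + 0 = 4 (mod 5)
x^2: 0 + 1 = 1 (mod 5)
Result: 1 + 4x + x^2

f + g = 1 + 4x + x^2


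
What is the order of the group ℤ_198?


ℤ_n has n elements.

|ℤ_198| = 198


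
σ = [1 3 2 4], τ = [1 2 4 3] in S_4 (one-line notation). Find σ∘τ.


σ∘τ: apply τ first, then σ
1 →τ 1 →σ 1
2 →τ 2 →σ 3
3 →τ 4 →σ 4
4 →τ 3 →σ 2

σ∘τ = [1 3 4 2]


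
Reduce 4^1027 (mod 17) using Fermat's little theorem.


Fermat's little theorem: if p is prime and gcd(a,p)=1, then a^(p-1) ≡ 1 (mod p)
p = 17 is prime, gcd(4,17) = 1
Reduce exponent: 1027 mod 16 = 3
So 4^1027 ≡ 4^3 (mod 17)
4^3 mod 17 = 13

4^1027 ≡ 13 (mod 17)


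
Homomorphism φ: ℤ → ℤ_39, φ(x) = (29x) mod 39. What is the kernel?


Kernel = preimage of identity
ker(φ) = {x ∈ ℤ : 29x ≡ 0 (mod 39)}. gcd(29,39) = 1, so 29x ≡ 0 (mod 39) ⟺ x ≡ 0 (mod 39/1 = 39). Hence ker(φ) = 39ℤ

ker(φ) = 39ℤ


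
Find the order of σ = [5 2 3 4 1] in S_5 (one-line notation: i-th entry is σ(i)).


Cycle decomposition: (1 5)
Cycle lengths: 2
Order = lcm(2) = 2

ord(σ) = 2


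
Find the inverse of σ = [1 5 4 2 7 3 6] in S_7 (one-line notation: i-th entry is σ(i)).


To find σ⁻¹, swap domain and range:
σ(1) = 1 → σ⁻¹(1) = 1
σ(2) = 5 → σ⁻¹(5) = 2
σ(3) = 4 → σ⁻¹(4) = 3
σ(4) = 2 → σ⁻¹(2) = 4
σ(5) = 7 → σ⁻¹(7) = 5
σ(6) = 3 → σ⁻¹(3) = 6
σ(7) = 6 → σ⁻¹(6) = 7

σ⁻¹ = [1 4 6 3 2 7 5]


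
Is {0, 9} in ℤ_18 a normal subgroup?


H = {0, 9} in ℤ_18
ℤ_18 is abelian; every subgroup of an abelian group is normal

Yes, normal subgroup


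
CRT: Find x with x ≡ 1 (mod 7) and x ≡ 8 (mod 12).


m₁ = 7, m₂ = 12, gcd = 1, so CRT applies. M = m₁·m₂ = 84
Let M₁ = M/m₁ = 12, M₂ = M/m₂ = 7
Find y₁ ≡ M₁⁻¹ (mod m₁): 12⁻¹ ≡ 3 (mod 7)
Find y₂ ≡ M₂⁻¹ (mod m₂): 7⁻¹ ≡ 7 (mod 12)
x = a₁·M₁·y₁ + a₂·M₂·y₂ = 1·12·3 + 8·7·7 = 428
Reduce mod 84: x ≡ 8
Check: 8 mod 7 = 1 ✓, 8 mod 12 = 8 ✓

x ≡ 8 (mod 84)


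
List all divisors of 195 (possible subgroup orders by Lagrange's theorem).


Lagrange's theorem: |H| divides |G|
|G| = 195
Divisors of 195: 1, 3, 5, 13, 15, 39, 65, 195

Possible subgroup orders: {1, 3, 5, 13, 15, 39, 65, 195}


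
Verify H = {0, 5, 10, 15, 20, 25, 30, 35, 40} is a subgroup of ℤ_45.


Subgroup test for H = {0, 5, 10, 15, 20, 25, 30, 35, 40} in (ℤ_45, +):
(1) 0 ∈ H? Yes
(2) Closure: for all a,b ∈ H, (a+b) mod 45 ∈ H? Yes
(3) Inverses: for all a ∈ H, -a mod 45 ∈ H? Yes

Yes, H is a subgroup of ℤ_45


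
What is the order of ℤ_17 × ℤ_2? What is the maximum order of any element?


|ℤ_17 × ℤ_2| = 17 × 2 = 34
Max element order = lcm(17,2) = 34
Cyclic? Yes (gcd=1)

|ℤ_17×ℤ_2| = 34, max element order = 34


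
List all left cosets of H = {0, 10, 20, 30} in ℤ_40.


H = {0, 10, 20, 30}, |H| = 4
Number of cosets = |G|/|H| = 40/4 = 10
0 + H = {0, 10, 20, 30}
1 + H = {1, 11, 21, 31}
2 + H = {2, 12, 22, 32}
3 + H = {3, 13, 23, 33}
4 + H = {4, 14, 24, 34}
5 + H = {5, 15, 25, 35}
6 + H = {6, 16, 26, 36}
7 + H = {7, 17, 27, 37}
8 + H = {8, 18, 28, 38}
9 + H = {9, 19, 29, 39}

Cosets: 0+H={0,10,20,30}; 1+H={1,11,21,31}; 2+H={2,12,22,32}; 3+H={3,13,23,33}; 4+H={4,14,24,34}; 5+H={5,15,25,35}; 6+H={6,16,26,36}; 7+H={7,17,27,37}; 8+H={8,18,28,38}; 9+H={9,19,29,39}


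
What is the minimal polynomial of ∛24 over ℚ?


∛24 satisfies x³ - 24 = 0, irreducible over ℚ (no rational root; 24 is not a perfect cube)

Minimal polynomial: x³ - 24


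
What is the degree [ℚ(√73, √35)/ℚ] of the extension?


[ℚ(√73,√35):ℚ] = [ℚ(√73,√35):ℚ(√73)]·[ℚ(√73):ℚ] = 2·2 = 4

[ℚ(√73, √35)/ℚ] = 4


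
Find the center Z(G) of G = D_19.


Z(G) = {g ∈ G | gx = xg for all x ∈ G}
For odd n, Z(D_n) = {e}: no nontrivial rotation commutes with all reflections

Z(D_19) = {e}


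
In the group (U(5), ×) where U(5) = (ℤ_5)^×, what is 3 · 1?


Operation: multiplication mod 5
3 · 1 = (a × b) mod 5 with a = 3, b = 1

3 · 1 = 3


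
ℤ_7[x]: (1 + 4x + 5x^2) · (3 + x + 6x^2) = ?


Expand and collect like terms; reduce coefficients mod 7:
x^0: 1·3 = 3 ≡ 3 (mod 7)
x^1: 1·1 + 4·3 = 13 ≡ 6 (mod 7)
x^2: 1·6 + 4·1 + 5·3 = 25 ≡ 4 (mod 7)
x^3: 4·6 + 5·1 = 29 ≡ 1 (mod 7)
x^4: 5·6 = 30 ≡ 2 (mod 7)
Result: 3 + 6x + 4x^2 + x^3 + 2x^4

f · g = 3 + 6x + 4x^2 + x^3 + 2x^4


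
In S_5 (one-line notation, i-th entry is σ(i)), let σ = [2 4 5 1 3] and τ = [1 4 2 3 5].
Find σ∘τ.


σ∘τ: apply τ first, then σ
1 →τ 1 →σ 2
2 →τ 4 →σ 1
3 →τ 2 →σ 4
4 →τ 3 →σ 5
5 →τ 5 →σ 3

σ∘τ = [2 1 4 5 3]


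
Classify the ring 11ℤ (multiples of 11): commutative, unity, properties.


11ℤ is a commutative ring under +,× but has no multiplicative identity (1 ∉ 11ℤ); it has no zero divisors, but without unity it is not an integral domain
Commutative: Yes
Integral domain: No
Has unity: No

11ℤ (multiples of 11): Commutative=Yes, Unity=No


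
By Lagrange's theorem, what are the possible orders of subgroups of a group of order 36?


Lagrange's theorem: |H| divides |G|
|G| = 36
Divisors of 36: 1, 2, 3, 4, 6, 9, 12, 18, 36

Possible subgroup orders: {1, 2, 3, 4, 6, 9, 12, 18, 36}


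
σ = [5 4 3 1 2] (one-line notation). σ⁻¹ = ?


To find σ⁻¹, swap domain and range:
σ(1) = 5 → σ⁻¹(5) = 1
σ(2) = 4 → σ⁻¹(4) = 2
σ(3) = 3 → σ⁻¹(3) = 3
σ(4) = 1 → σ⁻¹(1) = 4
σ(5) = 2 → σ⁻¹(2) = 5

σ⁻¹ = [4 5 3 2 1]


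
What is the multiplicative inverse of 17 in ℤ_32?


Use the extended Euclidean algorithm to write 1 = 17·s + 32·t; then s mod 32 is the inverse.
Euclidean algorithm:
  17 = 0·32 + 17
  32 = 1·17 + 15
  17 = 1·15 + 2
  15 = 7·2 + 1
  2 = 2·1 + 0
gcd(17,32) = 1
Back-substitution gives: 17·(-15) + 32·(8) = 1
So 17⁻¹ ≡ -15 ≡ 17 (mod 32)
Check: 17 × 17 = 289 ≡ 1 (mod 32) ✓

17⁻¹ ≡ 17 (mod 32)


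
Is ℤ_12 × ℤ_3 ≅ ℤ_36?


Comparing ℤ_12 × ℤ_3 and ℤ_36:
gcd(12,3) = 3 ≠ 1. Max element order in ℤ_12×ℤ_3 is lcm(12,3) = 12 < 36, so it has no element of order 36

No, ℤ_12 × ℤ_3 ≇ ℤ_36


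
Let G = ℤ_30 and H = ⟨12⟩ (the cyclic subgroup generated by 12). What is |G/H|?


|⟨12⟩| = n / gcd(12, 30) = 30 / 6 = 5
H is normal (ℤ_30 is abelian).
|G/H| = |G| / |H| = 30 / 5 = 6

|G/H| = 6


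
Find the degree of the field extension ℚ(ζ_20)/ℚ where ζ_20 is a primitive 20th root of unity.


[ℚ(ζ_n):ℚ] = deg Φ_n(x) = φ(n). Here φ(20) = 8

[ℚ(ζ_20)/ℚ where ζ_20 is a primitive 20th root of unity] = 8


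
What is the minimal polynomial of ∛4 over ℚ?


∛4 satisfies x³ - 4 = 0, irreducible over ℚ (no rational root; 4 is not a perfect cube)

Minimal polynomial: x³ - 4


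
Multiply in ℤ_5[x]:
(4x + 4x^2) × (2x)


Expand and collect like terms; reduce coefficients mod 5:
x^0: 0·0 = 0 ≡ 0 (mod 5)
x^1: 0·2 + 4·0 = 0 ≡ 0 (mod 5)
x^2: 4·2 + 4·0 = 8 ≡ 3 (mod 5)
x^3: 4·2 = 8 ≡ 3 (mod 5)
Result: 3x^2 + 3x^3

f · g = 3x^2 + 3x^3


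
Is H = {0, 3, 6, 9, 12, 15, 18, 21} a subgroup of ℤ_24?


Subgroup test for H = {0, 3, 6, 9, 12, 15, 18, 21} in (ℤ_24, +):
(1) 0 ∈ H? Yes
(2) Closure: for all a,b ∈ H, (a+b) mod 24 ∈ H? Yes
(3) Inverses: for all a ∈ H, -a mod 24 ∈ H? Yes

Yes, H is a subgroup of ℤ_24


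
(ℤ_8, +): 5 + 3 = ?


Operation: addition mod 8
5 + 3 = (a + b) mod 8 with a = 5, b = 3

5 + 3 = 0


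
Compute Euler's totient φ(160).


Factor n: 160 = 2^5 × 5
φ(n) = n · ∏(1 - 1/p) over distinct primes p | n
φ(160) = 160 · (1 - 1/2) · (1 - 1/5) = 64

φ(160) = 64


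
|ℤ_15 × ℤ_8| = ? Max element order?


|ℤ_15 × ℤ_8| = 15 × 8 = 120
Max element order = lcm(15,8) = 120
Cyclic? Yes (gcd=1)

|ℤ_15×ℤ_8| = 120, max element order = 120


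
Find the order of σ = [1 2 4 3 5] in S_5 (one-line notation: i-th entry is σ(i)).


Cycle decomposition: (3 4)
Cycle lengths: 2
Order = lcm(2) = 2

ord(σ) = 2


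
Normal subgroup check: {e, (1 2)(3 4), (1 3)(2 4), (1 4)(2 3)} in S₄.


H = {e, (1 2)(3 4), (1 3)(2 4), (1 4)(2 3)} in S₄
This is the Klein four-group V₄; it is normal in S₄ (it is a union of conjugacy classes)

Yes, normal subgroup


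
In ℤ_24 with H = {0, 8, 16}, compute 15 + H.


15 + H = {15 + h (mod 24) : h ∈ H}
15+0=15, 15+8=23, 15+16=7
15 + H = {7, 15, 23} = 7 + H

15 + H = {7, 15, 23}


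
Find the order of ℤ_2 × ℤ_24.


|A × B| = |A| · |B|
|ℤ_2 × ℤ_24| = 2 × 24 = 48

|ℤ_2 × ℤ_24| = 48


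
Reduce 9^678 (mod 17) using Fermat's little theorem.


Fermat's little theorem: if p is prime and gcd(a,p)=1, then a^(p-1) ≡ 1 (mod p)
p = 17 is prime, gcd(9,17) = 1
Reduce exponent: 678 mod 16 = 6
So 9^678 ≡ 9^6 (mod 17)
9^6 mod 17 = 4

9^678 ≡ 4 (mod 17)


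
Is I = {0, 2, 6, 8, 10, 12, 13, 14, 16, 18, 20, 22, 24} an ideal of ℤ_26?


Check ideal conditions for I = {0, 2, 6, 8, 10, 12, 13, 14, 16, 18, 20, 22, 24} in ℤ_26:
(1) I is an additive subgroup? No
(2) For r ∈ ℤ_26 and a ∈ I: r·a ∈ I? No  [counterexample: r=2, a=2, r·a mod 26 = 4 ∉ I]

No, I is not an ideal of ℤ_26


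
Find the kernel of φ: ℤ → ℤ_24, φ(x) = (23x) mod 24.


Kernel = preimage of identity
ker(φ) = {x ∈ ℤ : 23x ≡ 0 (mod 24)}. gcd(23,24) = 1, so 23x ≡ 0 (mod 24) ⟺ x ≡ 0 (mod 24/1 = 24). Hence ker(φ) = 24ℤ

ker(φ) = 24ℤ


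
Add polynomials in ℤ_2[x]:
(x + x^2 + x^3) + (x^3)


Add coefficients mod 2:
x^0: 0 + 0 = 0 (mod 2)
x^1: 1 + 0 = 1 (mod 2)
x^2: 1 + 0 = 1 (mod 2)
x^3: 1 + 1 = 0 (mod 2)
Result: x + x^2

f + g = x + x^2


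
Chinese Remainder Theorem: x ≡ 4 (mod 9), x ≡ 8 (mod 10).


m₁ = 9, m₂ = 10, gcd = 1, so CRT applies. M = m₁·m₂ = 90
Let M₁ = M/m₁ = 10, M₂ = M/m₂ = 9
Find y₁ ≡ M₁⁻¹ (mod m₁): 10⁻¹ ≡ 1 (mod 9)
Find y₂ ≡ M₂⁻¹ (mod m₂): 9⁻¹ ≡ 9 (mod 10)
x = a₁·M₁·y₁ + a₂·M₂·y₂ = 4·10·1 + 8·9·9 = 688
Reduce mod 90: x ≡ 58
Check: 58 mod 9 = 4 ✓, 58 mod 10 = 8 ✓

x ≡ 58 (mod 90)


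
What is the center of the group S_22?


Z(G) = {g ∈ G | gx = xg for all x ∈ G}
S_n is non-abelian for n ≥ 3; Z(S_22) is trivial

Z(S_22) = {e}


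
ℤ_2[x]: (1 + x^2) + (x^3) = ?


Add coefficients mod 2:
x^0: 1 + 0 = 1 (mod 2)
x^1: 0 + 0 = 0 (mod 2)
x^2: 1 + 0 = 1 (mod 2)
x^3: 0 + 1 = 1 (mod 2)
Result: 1 + x^2 + x^3

f + g = 1 + x^2 + x^3


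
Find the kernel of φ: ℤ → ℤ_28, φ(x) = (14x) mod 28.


Kernel = preimage of identity
ker(φ) = {x ∈ ℤ : 14x ≡ 0 (mod 28)}. gcd(14,28) = 14, so 14x ≡ 0 (mod 28) ⟺ x ≡ 0 (mod 28/14 = 2). Hence ker(φ) = 2ℤ

ker(φ) = 2ℤ


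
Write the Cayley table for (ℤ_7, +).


Elements: {0, 1, 2, 3, 4, 5, 6}
Operation: addition mod 7
Entry (a, b) = (a + b) mod 7

Cayley table:
  | 0 | 1 | 2 | 3 | 4 | 5 | 6
0 | 0 | 1 | 2 | 3 | 4 | 5 | 6
1 | 1 | 2 | 3 | 4 | 5 | 6 | 0
2 | 2 | 3 | 4 | 5 | 6 | 0 | 1
3 | 3 | 4 | 5 | 6 | 0 | 1 | 2
4 | 4 | 5 | 6 | 0 | 1 | 2 | 3
5 | 5 | 6 | 0 | 1 | 2 | 3 | 4
6 | 6 | 0 | 1 | 2 | 3 | 4 | 5


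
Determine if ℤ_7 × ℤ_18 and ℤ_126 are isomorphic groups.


Comparing ℤ_7 × ℤ_18 and ℤ_126:
gcd(7,18) = 1, so ℤ_7 × ℤ_18 ≅ ℤ_126 (CRT)

Yes, ℤ_7 × ℤ_18 ≅ ℤ_126


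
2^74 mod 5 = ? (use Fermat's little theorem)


Fermat's little theorem: if p is prime and gcd(a,p)=1, then a^(p-1) ≡ 1 (mod p)
p = 5 is prime, gcd(2,5) = 1
Reduce exponent: 74 mod 4 = 2
So 2^74 ≡ 2^2 (mod 5)
2^2 mod 5 = 4

2^74 ≡ 4 (mod 5)


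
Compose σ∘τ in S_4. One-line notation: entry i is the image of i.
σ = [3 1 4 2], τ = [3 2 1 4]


σ∘τ: apply τ first, then σ
1 →τ 3 →σ 4
2 →τ 2 →σ 1
3 →τ 1 →σ 3
4 →τ 4 →σ 2

σ∘τ = [4 1 3 2]


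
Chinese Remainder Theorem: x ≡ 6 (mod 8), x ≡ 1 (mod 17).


m₁ = 8, m₂ = 17, gcd = 1, so CRT applies. M = m₁·m₂ = 136
Let M₁ = M/m₁ = 17, M₂ = M/m₂ = 8
Find y₁ ≡ M₁⁻¹ (mod m₁): 17⁻¹ ≡ 1 (mod 8)
Find y₂ ≡ M₂⁻¹ (mod m₂): 8⁻¹ ≡ 15 (mod 17)
x = a₁·M₁·y₁ + a₂·M₂·y₂ = 6·17·1 + 1·8·15 = 222
Reduce mod 136: x ≡ 86
Check: 86 mod 8 = 6 ✓, 86 mod 17 = 1 ✓

x ≡ 86 (mod 136)


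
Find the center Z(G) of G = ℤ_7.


Z(G) = {g ∈ G | gx = xg for all x ∈ G}
ℤ_7 is abelian, so Z(G) = G

Z(ℤ_7) = ℤ_7


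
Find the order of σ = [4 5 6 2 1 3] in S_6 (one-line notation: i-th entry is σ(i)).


Cycle decomposition: (1 4 2 5) (3 6)
Cycle lengths: 4, 2
Order = lcm(4, 2) = 4

ord(σ) = 4


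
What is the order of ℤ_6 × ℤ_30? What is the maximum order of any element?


|ℤ_6 × ℤ_30| = 6 × 30 = 180
Max element order = lcm(6,30) = 30
Cyclic? No (gcd=6)

|ℤ_6×ℤ_30| = 180, max element order = 30


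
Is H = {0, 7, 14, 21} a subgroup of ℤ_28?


Subgroup test for H = {0, 7, 14, 21} in (ℤ_28, +):
(1) 0 ∈ H? Yes
(2) Closure: for all a,b ∈ H, (a+b) mod 28 ∈ H? Yes
(3) Inverses: for all a ∈ H, -a mod 28 ∈ H? Yes

Yes, H is a subgroup of ℤ_28


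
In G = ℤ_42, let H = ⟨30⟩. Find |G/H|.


|⟨30⟩| = n / gcd(30, 42) = 42 / 6 = 7
H is normal (ℤ_42 is abelian).
|G/H| = |G| / |H| = 42 / 7 = 6

|G/H| = 6


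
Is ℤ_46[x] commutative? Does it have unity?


ℤ_46 has zero divisors (2·23 ≡ 0), and these lift to constant zero divisors in ℤ_46[x]; so not an integral domain
Commutative: Yes
Integral domain: No
Has unity: Yes

ℤ_46[x]: Commutative=Yes, Unity=Yes


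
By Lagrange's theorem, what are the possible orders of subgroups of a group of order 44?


Lagrange's theorem: |H| divides |G|
|G| = 44
Divisors of 44: 1, 2, 4, 11, 22, 44

Possible subgroup orders: {1, 2, 4, 11, 22, 44}


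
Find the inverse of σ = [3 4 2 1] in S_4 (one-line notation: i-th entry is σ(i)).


To find σ⁻¹, swap domain and range:
σ(1) = 3 → σ⁻¹(3) = 1
σ(2) = 4 → σ⁻¹(4) = 2
σ(3) = 2 → σ⁻¹(2) = 3
σ(4) = 1 → σ⁻¹(1) = 4

σ⁻¹ = [4 3 1 2]


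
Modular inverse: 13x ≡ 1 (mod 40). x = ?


Use the extended Euclidean algorithm to write 1 = 13·s + 40·t; then s mod 40 is the inverse.
Euclidean algorithm:
  13 = 0·40 + 13
  40 = 3·13 + 1
  13 = 13·1 + 0
gcd(13,40) = 1
Back-substitution gives: 13·(-3) + 40·(1) = 1
So 13⁻¹ ≡ -3 ≡ 37 (mod 40)
Check: 13 × 37 = 481 ≡ 1 (mod 40) ✓

13⁻¹ ≡ 37 (mod 40)


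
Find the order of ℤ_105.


ℤ_n has n elements.

|ℤ_105| = 105


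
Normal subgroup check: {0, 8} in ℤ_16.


H = {0, 8} in ℤ_16
ℤ_16 is abelian; every subgroup of an abelian group is normal

Yes, normal subgroup


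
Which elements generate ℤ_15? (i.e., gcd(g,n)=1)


g generates ℤ_n iff gcd(g,n) = 1
Checking each g ∈ {1,...,14}:
gcd(1,15) = 1
gcd(2,15) = 1
gcd(3,15) = 3
gcd(4,15) = 1
gcd(5,15) = 5
gcd(6,15) = 3
gcd(7,15) = 1
gcd(8,15) = 1
gcd(9,15) = 3
gcd(10,15) = 5
gcd(11,15) = 1
gcd(12,15) = 3
gcd(13,15) = 1
gcd(14,15) = 1
Generators: {1, 2, 4, 7, 8, 11, 13, 14}
Number of generators = φ(15) = 8

Generators of ℤ_15 = {1, 2, 4, 7, 8, 11, 13, 14}
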